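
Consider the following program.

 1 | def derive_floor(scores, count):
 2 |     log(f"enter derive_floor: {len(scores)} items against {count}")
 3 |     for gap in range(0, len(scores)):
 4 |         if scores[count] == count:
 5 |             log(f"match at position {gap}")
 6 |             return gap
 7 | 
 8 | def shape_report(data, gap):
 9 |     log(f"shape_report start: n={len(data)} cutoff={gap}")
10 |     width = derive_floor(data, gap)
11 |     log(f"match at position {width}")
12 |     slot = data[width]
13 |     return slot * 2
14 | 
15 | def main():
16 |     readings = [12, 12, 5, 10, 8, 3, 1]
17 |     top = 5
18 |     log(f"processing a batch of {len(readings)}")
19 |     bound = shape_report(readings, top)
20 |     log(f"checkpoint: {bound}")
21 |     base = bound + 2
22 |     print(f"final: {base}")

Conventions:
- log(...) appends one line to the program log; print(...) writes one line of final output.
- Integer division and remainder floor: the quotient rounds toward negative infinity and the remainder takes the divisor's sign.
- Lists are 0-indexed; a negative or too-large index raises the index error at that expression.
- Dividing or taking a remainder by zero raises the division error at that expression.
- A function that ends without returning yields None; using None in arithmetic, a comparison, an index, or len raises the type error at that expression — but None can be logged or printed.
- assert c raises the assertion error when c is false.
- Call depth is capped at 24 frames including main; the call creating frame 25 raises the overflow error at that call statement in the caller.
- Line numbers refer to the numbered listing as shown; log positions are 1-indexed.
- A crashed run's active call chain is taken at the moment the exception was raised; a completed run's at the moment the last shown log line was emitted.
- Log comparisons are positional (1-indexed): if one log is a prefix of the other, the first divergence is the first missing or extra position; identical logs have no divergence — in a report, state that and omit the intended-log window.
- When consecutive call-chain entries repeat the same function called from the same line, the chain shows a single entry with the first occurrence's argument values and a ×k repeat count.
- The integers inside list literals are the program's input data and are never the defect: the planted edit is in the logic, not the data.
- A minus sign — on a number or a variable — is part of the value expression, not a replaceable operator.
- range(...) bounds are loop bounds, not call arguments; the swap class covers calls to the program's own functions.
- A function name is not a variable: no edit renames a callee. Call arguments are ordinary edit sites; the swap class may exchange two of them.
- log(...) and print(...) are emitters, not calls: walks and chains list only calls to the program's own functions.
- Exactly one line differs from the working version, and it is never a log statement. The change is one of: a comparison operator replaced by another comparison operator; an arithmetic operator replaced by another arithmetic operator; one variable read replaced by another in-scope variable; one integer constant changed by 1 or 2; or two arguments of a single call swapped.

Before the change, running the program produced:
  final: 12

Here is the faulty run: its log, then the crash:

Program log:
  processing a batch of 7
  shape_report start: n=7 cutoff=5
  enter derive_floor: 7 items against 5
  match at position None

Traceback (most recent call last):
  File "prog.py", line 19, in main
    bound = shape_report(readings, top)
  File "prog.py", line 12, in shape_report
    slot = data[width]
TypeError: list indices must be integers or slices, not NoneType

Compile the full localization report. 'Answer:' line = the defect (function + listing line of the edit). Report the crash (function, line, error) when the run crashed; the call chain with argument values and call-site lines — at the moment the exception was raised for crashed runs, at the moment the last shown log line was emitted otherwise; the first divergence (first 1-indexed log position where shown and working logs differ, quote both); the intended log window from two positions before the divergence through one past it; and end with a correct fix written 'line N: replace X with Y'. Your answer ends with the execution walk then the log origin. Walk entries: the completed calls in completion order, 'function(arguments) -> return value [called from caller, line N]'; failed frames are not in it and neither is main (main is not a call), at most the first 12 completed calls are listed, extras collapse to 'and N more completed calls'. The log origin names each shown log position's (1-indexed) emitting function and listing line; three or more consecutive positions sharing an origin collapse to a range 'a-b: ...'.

Answer: the defect is in derive_floor at line 4.
Key fact: The log first diverges at position 4: the faulty run prints 'match at position None' where the working version prints 'match at position 2'.
Crash: shape_report, line 12, TypeError.
Call chain: main -> shape_report([12, 12, 5, 10, 8, 3, 1], 5) (called at line 19).
First divergence: position 4; shown 'match at position None' vs intended 'match at position 2'.
Intended log window:
  2: shape_report start: n=7 cutoff=5
  3: enter derive_floor: 7 items against 5
  4: match at position 2
  5: match at position 2
Execution walk:
  derive_floor([12, 12, 5, 10, 8, 3, 1], 5) -> None  [called from shape_report, line 10]
Log origins:
  1: logged in main at line 18
  2: logged in shape_report at line 9
  3: logged in derive_floor at line 2
  4: logged in shape_report at line 11
A correct fix: line 4: replace `scores[count]` with `scores[gap]`.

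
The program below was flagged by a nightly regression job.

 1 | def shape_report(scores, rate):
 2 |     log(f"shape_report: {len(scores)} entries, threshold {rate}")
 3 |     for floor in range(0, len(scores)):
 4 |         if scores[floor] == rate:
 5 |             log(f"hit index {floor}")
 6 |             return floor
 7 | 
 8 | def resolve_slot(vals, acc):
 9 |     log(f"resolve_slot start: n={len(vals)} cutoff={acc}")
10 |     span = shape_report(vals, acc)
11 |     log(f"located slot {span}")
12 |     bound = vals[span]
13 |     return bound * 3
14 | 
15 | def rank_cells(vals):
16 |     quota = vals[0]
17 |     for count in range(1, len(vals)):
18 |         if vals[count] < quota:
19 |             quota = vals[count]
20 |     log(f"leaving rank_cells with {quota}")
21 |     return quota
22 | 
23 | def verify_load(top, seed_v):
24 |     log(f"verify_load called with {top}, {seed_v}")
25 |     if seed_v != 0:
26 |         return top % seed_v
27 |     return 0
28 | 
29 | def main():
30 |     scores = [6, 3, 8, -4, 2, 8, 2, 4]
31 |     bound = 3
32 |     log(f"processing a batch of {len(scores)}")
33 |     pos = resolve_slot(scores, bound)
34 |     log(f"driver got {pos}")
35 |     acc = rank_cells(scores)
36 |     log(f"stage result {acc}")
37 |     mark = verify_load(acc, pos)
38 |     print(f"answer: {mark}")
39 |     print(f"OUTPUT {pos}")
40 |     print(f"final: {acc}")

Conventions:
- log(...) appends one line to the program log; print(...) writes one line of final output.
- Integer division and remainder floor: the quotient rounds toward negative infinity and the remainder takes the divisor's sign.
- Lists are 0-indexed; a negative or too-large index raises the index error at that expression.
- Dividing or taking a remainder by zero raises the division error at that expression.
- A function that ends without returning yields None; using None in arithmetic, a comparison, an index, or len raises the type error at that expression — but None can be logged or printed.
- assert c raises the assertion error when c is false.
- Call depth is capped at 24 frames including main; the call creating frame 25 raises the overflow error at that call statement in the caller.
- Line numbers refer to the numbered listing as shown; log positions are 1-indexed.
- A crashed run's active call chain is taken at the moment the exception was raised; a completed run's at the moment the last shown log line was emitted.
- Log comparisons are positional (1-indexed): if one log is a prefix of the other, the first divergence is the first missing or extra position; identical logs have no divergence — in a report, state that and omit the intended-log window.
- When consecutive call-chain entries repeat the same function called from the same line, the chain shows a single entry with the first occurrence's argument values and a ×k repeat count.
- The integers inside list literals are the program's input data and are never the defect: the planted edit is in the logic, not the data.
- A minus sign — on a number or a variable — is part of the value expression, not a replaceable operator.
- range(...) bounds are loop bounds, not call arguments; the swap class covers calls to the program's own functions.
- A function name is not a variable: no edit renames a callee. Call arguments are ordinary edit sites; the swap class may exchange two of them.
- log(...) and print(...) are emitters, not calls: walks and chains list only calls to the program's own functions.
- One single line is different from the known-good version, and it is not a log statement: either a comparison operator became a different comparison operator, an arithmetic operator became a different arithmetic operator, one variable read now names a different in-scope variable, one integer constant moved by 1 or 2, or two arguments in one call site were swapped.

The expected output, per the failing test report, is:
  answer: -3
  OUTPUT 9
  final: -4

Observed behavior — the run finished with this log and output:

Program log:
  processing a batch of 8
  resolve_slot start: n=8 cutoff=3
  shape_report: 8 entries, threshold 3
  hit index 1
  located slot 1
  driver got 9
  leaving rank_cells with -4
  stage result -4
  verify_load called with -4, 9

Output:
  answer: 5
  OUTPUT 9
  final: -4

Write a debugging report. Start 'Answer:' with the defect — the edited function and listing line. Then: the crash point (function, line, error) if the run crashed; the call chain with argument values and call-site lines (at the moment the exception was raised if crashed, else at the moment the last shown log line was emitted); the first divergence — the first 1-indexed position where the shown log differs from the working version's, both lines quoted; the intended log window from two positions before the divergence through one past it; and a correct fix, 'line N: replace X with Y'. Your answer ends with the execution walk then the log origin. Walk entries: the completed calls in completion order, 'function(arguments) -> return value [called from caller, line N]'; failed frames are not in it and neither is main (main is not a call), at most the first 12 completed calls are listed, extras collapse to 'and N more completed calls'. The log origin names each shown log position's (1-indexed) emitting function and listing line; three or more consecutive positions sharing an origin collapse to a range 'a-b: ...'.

Answer: the defect is in main at line 37.
Core observation: At log position 9 the runs split — shown 'verify_load called with -4, 9', but the working version logs 'verify_load called with 9, -4'.
Call chain: main -> verify_load(-4, 9) (called at line 37).
First divergence: at position 9 the run shows 'verify_load called with -4, 9' where the working version logs 'verify_load called with 9, -4'.
Intended log window:
  7: leaving rank_cells with -4
  8: stage result -4
  9: verify_load called with 9, -4
Execution walk:
  shape_report([6, 3, 8, -4, 2, 8, 2, 4], 3) -> 1  [called from resolve_slot, line 10]
  resolve_slot([6, 3, 8, -4, 2, 8, 2, 4], 3) -> 9  [called from main, line 33]
  rank_cells([6, 3, 8, -4, 2, 8, 2, 4]) -> -4  [called from main, line 35]
  verify_load(-4, 9) -> 5  [called from main, line 37]
Log origin:
  1: emitted by main (line 32)
  2: emitted by resolve_slot (line 9)
  3: emitted by shape_report (line 2)
  4: emitted by shape_report (line 5)
  5: emitted by resolve_slot (line 11)
  6: emitted by main (line 34)
  7: emitted by rank_cells (line 20)
  8: emitted by main (line 36)
  9: emitted by verify_load (line 24)
A correct fix: line 37: replace `verify_load(acc, pos)` with `verify_load(pos, acc)`.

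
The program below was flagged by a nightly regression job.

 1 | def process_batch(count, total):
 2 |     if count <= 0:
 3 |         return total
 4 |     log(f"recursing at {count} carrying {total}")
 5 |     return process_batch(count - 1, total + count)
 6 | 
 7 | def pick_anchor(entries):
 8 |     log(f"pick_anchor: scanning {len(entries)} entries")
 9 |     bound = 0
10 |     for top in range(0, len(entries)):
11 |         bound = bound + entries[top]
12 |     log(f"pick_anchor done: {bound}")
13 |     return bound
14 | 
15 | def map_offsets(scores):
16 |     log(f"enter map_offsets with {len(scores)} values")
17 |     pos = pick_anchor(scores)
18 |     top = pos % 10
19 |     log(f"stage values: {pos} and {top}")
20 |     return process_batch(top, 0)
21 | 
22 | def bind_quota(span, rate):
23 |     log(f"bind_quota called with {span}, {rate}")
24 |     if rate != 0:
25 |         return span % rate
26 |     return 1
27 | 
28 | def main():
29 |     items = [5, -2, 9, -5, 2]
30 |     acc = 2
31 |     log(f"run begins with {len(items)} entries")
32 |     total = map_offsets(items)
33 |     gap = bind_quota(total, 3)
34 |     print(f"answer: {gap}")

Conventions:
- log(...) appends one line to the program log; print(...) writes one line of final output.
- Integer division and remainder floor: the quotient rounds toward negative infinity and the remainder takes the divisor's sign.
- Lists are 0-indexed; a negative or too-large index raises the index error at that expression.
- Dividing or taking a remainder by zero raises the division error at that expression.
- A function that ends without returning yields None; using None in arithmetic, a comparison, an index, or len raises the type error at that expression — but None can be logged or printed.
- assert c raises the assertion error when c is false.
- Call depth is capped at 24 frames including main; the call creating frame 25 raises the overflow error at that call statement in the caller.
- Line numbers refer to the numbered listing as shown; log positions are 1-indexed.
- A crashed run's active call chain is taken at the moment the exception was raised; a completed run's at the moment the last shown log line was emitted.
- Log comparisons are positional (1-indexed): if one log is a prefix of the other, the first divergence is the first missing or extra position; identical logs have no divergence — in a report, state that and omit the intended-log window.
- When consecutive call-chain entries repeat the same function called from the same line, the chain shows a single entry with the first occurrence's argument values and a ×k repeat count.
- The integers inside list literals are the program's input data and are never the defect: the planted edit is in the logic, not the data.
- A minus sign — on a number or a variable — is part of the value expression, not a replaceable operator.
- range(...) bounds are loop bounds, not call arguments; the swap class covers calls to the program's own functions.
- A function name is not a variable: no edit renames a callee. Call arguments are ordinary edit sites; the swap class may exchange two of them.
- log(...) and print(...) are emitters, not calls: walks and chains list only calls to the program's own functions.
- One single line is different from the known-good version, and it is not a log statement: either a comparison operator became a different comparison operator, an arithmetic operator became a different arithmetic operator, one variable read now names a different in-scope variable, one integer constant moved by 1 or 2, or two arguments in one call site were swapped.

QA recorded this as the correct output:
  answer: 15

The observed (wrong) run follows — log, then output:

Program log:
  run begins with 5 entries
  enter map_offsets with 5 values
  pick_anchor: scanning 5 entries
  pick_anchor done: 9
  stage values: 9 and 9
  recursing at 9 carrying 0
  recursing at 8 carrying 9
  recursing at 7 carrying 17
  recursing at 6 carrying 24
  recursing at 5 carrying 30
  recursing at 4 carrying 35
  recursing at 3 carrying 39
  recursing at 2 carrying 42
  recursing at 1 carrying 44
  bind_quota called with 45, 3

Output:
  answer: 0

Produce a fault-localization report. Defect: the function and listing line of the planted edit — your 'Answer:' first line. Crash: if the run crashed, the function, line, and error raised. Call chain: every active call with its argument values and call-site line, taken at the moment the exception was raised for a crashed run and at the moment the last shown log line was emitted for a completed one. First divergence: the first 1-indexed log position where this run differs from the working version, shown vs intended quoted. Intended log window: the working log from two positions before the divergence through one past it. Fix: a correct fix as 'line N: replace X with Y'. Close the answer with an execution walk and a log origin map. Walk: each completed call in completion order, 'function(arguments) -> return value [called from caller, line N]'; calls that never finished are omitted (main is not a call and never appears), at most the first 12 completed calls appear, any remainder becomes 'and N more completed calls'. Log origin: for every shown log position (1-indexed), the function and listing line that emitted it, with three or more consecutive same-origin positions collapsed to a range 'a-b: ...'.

Answer: the defect is in bind_quota at line 25.
Key fact: No log line changed; the fault shows up purely in the output.
Call chain: main -> bind_quota(45, 3) (called at line 33).
First divergence: none (the log streams are identical).
Execution walk:
  pick_anchor([5, -2, 9, -5, 2]) -> 9  [called from map_offsets, line 17]
  process_batch(0, 45) -> 45  [called from process_batch, line 5]
  process_batch(1, 44) -> 45  [called from process_batch, line 5]
  process_batch(2, 42) -> 45  [called from process_batch, line 5]
  process_batch(3, 39) -> 45  [called from process_batch, line 5]
  process_batch(4, 35) -> 45  [called from process_batch, line 5]
  process_batch(5, 30) -> 45  [called from process_batch, line 5]
  process_batch(6, 24) -> 45  [called from process_batch, line 5]
  process_batch(7, 17) -> 45  [called from process_batch, line 5]
  process_batch(8, 9) -> 45  [called from process_batch, line 5]
  process_batch(9, 0) -> 45  [called from map_offsets, line 20]
  map_offsets([5, -2, 9, -5, 2]) -> 45  [called from main, line 32]
  ... and 1 more completed call
Log line origins:
  1: emitted by main (line 31)
  2: emitted by map_offsets (line 16)
  3: emitted by pick_anchor (line 8)
  4: emitted by pick_anchor (line 12)
  5: emitted by map_offsets (line 19)
  6-14: emitted by process_batch (line 4)
  15: emitted by bind_quota (line 23)
A correct fix: line 25: replace `%` with `//`.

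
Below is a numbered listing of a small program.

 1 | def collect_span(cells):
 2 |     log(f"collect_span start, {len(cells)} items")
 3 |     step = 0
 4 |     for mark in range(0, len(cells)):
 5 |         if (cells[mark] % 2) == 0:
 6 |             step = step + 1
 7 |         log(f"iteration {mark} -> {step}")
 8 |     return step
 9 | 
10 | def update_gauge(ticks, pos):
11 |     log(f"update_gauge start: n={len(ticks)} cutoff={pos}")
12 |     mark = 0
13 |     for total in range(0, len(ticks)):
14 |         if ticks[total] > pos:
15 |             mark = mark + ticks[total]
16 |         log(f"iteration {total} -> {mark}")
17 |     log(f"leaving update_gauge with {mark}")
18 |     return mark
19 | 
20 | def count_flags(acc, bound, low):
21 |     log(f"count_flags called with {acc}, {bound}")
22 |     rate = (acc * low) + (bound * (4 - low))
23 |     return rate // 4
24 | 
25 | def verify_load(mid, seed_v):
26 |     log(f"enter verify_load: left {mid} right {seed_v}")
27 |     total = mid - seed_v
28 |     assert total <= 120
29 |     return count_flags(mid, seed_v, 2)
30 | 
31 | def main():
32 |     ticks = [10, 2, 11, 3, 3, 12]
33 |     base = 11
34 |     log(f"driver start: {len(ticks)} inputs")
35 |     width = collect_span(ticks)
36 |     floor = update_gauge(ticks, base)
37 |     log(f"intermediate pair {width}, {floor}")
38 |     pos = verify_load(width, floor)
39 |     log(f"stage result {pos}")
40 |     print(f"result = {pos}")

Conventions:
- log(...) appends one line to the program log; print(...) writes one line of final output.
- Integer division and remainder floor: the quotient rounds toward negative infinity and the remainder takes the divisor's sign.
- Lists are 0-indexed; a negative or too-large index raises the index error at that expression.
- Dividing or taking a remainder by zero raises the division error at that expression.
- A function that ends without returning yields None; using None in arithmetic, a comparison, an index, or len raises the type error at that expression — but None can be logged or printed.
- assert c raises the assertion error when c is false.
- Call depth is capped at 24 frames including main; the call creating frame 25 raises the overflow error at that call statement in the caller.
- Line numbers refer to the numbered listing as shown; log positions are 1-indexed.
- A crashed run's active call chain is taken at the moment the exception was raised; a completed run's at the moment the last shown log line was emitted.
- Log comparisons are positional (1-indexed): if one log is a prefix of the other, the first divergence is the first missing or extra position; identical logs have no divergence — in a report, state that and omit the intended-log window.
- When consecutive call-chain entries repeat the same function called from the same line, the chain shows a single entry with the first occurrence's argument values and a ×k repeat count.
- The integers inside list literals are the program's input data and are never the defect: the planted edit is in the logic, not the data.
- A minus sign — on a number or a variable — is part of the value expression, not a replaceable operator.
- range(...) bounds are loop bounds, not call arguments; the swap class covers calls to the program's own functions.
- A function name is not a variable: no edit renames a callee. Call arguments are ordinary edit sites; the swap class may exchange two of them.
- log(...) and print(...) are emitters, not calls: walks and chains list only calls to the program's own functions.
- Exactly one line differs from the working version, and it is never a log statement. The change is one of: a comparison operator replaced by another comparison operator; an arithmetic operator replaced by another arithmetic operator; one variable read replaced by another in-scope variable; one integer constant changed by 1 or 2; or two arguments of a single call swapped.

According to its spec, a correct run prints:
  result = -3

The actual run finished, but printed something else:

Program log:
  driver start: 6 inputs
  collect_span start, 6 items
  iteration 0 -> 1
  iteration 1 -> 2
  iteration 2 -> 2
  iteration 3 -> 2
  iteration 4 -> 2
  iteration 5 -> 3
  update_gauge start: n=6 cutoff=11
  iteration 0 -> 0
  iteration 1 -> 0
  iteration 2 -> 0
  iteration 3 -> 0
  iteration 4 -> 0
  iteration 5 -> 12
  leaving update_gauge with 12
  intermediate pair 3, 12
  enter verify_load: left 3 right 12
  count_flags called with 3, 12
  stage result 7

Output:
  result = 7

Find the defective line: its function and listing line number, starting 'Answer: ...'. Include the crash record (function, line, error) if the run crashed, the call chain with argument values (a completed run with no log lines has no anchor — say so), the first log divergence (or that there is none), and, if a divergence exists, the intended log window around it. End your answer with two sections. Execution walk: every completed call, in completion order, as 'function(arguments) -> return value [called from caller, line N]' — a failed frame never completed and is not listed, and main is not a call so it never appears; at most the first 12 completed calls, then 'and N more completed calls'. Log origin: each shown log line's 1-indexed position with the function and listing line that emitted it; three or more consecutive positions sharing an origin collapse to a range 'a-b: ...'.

Answer: the defect is in verify_load at line 29.
Core observation: At log position 19 the runs split — shown 'count_flags called with 3, 12', but the working version logs 'count_flags called with 3, -9'.
Call chain: main.
First divergence: at position 19 the run shows 'count_flags called with 3, 12' where the working version logs 'count_flags called with 3, -9'.
Intended log window:
  17: intermediate pair 3, 12
  18: enter verify_load: left 3 right 12
  19: count_flags called with 3, -9
  20: stage result -3
Execution walk:
  collect_span([10, 2, 11, 3, 3, 12]) -> 3  [called from main, line 35]
  update_gauge([10, 2, 11, 3, 3, 12], 11) -> 12  [called from main, line 36]
  count_flags(3, 12, 2) -> 7  [called from verify_load, line 29]
  verify_load(3, 12) -> 7  [called from main, line 38]
Log origin:
  1: from main, line 34
  2: from collect_span, line 2
  3-8: from collect_span, line 7
  9: from update_gauge, line 11
  10-15: from update_gauge, line 16
  16: from update_gauge, line 17
  17: from main, line 37
  18: from verify_load, line 26
  19: from count_flags, line 21
  20: from main, line 39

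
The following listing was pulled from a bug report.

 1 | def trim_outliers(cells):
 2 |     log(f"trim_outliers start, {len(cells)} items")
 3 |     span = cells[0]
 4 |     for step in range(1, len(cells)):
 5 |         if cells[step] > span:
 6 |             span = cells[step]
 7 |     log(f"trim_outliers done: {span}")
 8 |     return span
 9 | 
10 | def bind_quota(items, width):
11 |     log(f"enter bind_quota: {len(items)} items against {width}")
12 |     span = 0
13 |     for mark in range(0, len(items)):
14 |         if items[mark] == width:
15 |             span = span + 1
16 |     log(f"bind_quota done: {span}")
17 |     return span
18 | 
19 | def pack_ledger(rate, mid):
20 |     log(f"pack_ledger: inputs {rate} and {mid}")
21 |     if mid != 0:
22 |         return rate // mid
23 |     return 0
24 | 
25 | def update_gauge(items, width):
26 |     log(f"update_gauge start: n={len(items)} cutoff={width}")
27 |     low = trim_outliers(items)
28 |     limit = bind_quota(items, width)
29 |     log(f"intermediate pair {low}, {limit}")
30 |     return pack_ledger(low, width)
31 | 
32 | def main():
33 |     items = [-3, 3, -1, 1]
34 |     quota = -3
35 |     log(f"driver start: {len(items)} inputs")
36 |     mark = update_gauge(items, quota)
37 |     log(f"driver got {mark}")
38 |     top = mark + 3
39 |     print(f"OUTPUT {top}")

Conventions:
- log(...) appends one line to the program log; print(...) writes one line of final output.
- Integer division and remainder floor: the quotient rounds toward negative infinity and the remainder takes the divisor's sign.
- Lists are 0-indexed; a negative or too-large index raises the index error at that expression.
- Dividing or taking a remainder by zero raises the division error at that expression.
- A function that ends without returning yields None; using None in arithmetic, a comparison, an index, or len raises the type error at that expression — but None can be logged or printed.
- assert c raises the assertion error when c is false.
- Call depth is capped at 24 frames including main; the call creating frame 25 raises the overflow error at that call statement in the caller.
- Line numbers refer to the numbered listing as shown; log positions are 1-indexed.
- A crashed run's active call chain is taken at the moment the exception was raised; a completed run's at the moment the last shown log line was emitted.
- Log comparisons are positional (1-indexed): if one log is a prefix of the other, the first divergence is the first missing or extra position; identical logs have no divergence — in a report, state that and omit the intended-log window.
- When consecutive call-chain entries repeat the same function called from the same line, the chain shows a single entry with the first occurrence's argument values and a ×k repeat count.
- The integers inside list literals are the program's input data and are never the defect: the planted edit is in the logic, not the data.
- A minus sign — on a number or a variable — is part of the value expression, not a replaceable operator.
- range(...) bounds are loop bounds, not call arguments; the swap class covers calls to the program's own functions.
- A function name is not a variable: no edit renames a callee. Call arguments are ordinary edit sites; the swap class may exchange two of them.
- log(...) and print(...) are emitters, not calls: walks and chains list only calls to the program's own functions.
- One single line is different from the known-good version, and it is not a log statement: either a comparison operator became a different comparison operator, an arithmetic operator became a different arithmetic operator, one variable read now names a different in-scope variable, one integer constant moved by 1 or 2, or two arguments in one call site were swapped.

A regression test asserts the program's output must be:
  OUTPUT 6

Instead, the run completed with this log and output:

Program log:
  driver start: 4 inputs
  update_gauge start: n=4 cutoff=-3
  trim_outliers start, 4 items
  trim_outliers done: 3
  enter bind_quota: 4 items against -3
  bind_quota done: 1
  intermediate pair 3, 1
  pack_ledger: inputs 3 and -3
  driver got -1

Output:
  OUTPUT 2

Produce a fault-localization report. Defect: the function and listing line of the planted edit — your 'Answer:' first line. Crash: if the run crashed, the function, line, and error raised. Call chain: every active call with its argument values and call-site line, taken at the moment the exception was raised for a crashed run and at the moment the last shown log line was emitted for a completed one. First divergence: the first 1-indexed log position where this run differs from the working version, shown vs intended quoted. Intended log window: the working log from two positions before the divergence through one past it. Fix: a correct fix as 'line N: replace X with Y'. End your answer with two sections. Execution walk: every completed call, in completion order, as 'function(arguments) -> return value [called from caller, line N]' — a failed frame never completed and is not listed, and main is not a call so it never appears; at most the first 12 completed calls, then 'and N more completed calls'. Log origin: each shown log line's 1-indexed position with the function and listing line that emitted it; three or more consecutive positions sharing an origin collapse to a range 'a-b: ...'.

Answer: the defect is in update_gauge at line 30.
Key fact: The log first diverges at position 8: the faulty run prints 'pack_ledger: inputs 3 and -3' where the working version prints 'pack_ledger: inputs 3 and 1'.
Call chain: main.
First divergence: position 8; shown 'pack_ledger: inputs 3 and -3' vs intended 'pack_ledger: inputs 3 and 1'.
Intended log window:
  6: bind_quota done: 1
  7: intermediate pair 3, 1
  8: pack_ledger: inputs 3 and 1
  9: driver got 3
Execution walk:
  trim_outliers([-3, 3, -1, 1]) -> 3  [called from update_gauge, line 27]
  bind_quota([-3, 3, -1, 1], -3) -> 1  [called from update_gauge, line 28]
  pack_ledger(3, -3) -> -1  [called from update_gauge, line 30]
  update_gauge([-3, 3, -1, 1], -3) -> -1  [called from main, line 36]
Origin of each log line:
  1: from main, line 35
  2: from update_gauge, line 26
  3: from trim_outliers, line 2
  4: from trim_outliers, line 7
  5: from bind_quota, line 11
  6: from bind_quota, line 16
  7: from update_gauge, line 29
  8: from pack_ledger, line 20
  9: from main, line 37
A correct fix: line 30: replace `width` with `limit`.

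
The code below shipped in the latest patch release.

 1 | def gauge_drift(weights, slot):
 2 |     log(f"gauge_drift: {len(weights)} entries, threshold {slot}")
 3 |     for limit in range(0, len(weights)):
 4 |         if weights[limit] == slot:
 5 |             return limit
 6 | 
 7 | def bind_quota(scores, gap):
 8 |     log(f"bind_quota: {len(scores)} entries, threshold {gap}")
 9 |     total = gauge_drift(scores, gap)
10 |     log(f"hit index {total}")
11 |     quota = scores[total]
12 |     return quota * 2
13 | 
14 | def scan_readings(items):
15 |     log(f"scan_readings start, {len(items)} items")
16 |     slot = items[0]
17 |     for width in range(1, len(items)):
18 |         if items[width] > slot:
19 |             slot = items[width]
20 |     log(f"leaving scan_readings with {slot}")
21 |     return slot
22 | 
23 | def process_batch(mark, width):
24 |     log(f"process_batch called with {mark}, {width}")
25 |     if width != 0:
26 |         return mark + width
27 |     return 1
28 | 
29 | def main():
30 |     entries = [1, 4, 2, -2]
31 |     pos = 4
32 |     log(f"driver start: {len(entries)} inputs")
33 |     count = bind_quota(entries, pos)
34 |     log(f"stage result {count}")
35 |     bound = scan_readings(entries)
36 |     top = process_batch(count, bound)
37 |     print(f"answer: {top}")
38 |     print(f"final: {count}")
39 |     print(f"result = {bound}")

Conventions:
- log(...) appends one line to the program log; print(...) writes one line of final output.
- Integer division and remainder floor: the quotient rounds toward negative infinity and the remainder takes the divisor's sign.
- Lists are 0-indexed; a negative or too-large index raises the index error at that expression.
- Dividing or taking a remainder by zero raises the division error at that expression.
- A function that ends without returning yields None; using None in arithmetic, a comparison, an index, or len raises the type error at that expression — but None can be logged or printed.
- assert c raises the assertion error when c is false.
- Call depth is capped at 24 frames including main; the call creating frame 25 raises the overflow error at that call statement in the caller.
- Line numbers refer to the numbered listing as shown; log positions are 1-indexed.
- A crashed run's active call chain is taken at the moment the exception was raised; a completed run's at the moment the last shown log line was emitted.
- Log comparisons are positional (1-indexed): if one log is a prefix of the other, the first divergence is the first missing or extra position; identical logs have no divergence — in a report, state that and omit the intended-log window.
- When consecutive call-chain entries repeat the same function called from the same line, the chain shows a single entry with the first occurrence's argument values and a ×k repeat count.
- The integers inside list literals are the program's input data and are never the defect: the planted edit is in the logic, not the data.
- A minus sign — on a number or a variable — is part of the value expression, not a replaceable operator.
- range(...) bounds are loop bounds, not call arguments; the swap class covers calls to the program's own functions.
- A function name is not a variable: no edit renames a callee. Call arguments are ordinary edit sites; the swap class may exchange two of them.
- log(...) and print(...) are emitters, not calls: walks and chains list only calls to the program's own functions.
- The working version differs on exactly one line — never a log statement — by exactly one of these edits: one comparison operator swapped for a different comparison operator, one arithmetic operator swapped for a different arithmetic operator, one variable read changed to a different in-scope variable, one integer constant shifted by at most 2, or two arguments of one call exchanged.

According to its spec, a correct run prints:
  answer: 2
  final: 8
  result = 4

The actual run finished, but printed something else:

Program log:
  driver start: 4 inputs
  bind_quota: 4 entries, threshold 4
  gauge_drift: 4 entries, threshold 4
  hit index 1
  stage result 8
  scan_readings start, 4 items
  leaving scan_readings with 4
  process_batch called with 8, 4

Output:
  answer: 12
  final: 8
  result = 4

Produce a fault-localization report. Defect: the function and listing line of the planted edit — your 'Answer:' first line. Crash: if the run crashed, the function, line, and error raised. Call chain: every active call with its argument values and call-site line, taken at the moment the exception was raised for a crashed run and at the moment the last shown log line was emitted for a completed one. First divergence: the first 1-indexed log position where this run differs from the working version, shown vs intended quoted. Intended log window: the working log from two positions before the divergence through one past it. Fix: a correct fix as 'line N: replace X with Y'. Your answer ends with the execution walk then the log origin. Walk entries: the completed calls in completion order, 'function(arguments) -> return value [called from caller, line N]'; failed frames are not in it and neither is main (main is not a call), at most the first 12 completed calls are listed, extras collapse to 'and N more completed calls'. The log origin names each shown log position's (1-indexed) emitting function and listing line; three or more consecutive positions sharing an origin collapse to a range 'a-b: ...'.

Answer: the defect is in process_batch at line 26.
The tell: Log streams are identical — the defect surfaces only in the printed output.
Call chain: main -> process_batch(8, 4) (called at line 36).
First divergence: none; the two logs match at every position.
Execution walk:
  gauge_drift([1, 4, 2, -2], 4) -> 1  [called from bind_quota, line 9]
  bind_quota([1, 4, 2, -2], 4) -> 8  [called from main, line 33]
  scan_readings([1, 4, 2, -2]) -> 4  [called from main, line 35]
  process_batch(8, 4) -> 12  [called from main, line 36]
Log origins:
  1: from main, line 32
  2: from bind_quota, line 8
  3: from gauge_drift, line 2
  4: from bind_quota, line 10
  5: from main, line 34
  6: from scan_readings, line 15
  7: from scan_readings, line 20
  8: from process_batch, line 24
A correct fix: line 26: replace `+` with `//`.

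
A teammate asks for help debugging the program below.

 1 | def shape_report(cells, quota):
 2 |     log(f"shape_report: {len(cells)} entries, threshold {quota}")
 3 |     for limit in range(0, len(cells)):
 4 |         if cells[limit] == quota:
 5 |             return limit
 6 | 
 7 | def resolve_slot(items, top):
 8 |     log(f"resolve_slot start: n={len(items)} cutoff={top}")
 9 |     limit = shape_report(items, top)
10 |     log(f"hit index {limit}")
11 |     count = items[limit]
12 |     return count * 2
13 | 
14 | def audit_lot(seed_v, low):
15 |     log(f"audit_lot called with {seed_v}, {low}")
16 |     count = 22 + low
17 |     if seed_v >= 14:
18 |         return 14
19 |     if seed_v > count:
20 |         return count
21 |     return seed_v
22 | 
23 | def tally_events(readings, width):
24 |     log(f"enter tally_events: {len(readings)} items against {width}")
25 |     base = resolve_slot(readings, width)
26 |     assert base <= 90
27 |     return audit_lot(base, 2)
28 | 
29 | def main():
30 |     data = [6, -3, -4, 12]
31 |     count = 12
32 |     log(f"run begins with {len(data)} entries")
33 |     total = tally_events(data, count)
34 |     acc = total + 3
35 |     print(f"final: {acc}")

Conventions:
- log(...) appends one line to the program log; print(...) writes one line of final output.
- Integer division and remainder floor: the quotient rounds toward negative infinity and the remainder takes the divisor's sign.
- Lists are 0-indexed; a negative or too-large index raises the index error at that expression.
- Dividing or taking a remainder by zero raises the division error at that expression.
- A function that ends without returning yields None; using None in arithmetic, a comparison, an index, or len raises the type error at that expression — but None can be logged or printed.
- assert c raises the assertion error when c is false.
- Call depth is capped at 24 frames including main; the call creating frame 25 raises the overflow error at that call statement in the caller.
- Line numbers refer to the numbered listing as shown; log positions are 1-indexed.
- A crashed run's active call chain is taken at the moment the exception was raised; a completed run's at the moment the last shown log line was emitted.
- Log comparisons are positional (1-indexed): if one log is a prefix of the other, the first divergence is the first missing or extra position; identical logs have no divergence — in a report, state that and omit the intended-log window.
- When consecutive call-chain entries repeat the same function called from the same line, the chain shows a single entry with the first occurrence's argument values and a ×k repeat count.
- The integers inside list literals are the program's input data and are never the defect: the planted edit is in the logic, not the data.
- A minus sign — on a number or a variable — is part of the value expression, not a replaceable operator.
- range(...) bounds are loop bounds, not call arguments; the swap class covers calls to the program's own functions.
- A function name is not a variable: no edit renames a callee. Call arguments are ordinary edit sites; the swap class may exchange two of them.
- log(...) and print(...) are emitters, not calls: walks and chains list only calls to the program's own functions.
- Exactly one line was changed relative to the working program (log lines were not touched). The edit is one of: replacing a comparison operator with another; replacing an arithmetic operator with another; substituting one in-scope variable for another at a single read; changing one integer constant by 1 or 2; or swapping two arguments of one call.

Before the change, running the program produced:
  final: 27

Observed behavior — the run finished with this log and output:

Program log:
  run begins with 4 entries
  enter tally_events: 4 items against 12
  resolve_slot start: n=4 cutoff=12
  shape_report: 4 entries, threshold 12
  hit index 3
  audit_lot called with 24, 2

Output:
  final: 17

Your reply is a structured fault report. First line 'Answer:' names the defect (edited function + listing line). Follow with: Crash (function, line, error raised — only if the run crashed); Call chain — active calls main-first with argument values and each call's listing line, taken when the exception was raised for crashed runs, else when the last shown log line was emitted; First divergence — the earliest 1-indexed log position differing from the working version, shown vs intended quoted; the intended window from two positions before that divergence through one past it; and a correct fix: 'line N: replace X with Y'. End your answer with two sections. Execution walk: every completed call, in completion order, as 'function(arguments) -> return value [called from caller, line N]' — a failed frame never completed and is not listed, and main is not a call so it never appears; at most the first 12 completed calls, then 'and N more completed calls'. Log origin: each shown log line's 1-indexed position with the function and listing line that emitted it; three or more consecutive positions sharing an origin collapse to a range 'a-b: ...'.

Answer: the defect is in audit_lot at line 17.
Key observation: The logs agree in full; only the final output differs.
Call chain: main -> tally_events([6, -3, -4, 12], 12) (called at line 33) -> audit_lot(24, 2) (called at line 27).
First divergence: none — the logs agree in full.
Execution walk:
  shape_report([6, -3, -4, 12], 12) -> 3  [called from resolve_slot, line 9]
  resolve_slot([6, -3, -4, 12], 12) -> 24  [called from tally_events, line 25]
  audit_lot(24, 2) -> 14  [called from tally_events, line 27]
  tally_events([6, -3, -4, 12], 12) -> 14  [called from main, line 33]
Log line origins:
  1: logged in main at line 32
  2: logged in tally_events at line 24
  3: logged in resolve_slot at line 8
  4: logged in shape_report at line 2
  5: logged in resolve_slot at line 10
  6: logged in audit_lot at line 15
A correct fix: line 17: replace `>=` with `<`.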